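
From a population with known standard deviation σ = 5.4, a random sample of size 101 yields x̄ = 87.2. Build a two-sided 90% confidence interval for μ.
(86.32, 88.08)

z-interval (σ known):
z* = 1.645 for 90% confidence

Margin of error = z* · σ/√n = 1.645 · 5.4/√101 = 0.88

CI: (87.2 - 0.88, 87.2 + 0.88) = (86.32, 88.08)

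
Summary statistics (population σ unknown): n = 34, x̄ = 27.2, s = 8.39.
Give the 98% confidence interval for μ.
(23.68, 30.72)

t-interval (σ unknown):
df = n - 1 = 33
t* = 2.445 for 98% confidence

Margin of error = t* · s/√n = 2.445 · 8.39/√34 = 3.52

CI: (23.68, 30.72)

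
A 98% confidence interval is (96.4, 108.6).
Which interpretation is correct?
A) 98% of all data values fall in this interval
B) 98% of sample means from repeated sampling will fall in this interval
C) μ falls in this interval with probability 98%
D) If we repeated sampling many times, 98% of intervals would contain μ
D

A) Wrong — a CI is about the parameter μ, not individual data values.
B) Wrong — coverage applies to intervals containing μ, not to future x̄ values.
C) Wrong — μ is fixed; the randomness lives in the interval, not in μ.
D) Correct — this is the frequentist long-run coverage interpretation.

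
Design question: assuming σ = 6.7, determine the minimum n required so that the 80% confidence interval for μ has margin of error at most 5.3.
n ≥ 3

For margin E ≤ 5.3:
n ≥ (z* · σ / E)²
n ≥ (1.282 · 6.7 / 5.3)²
n ≥ 2.63

Minimum n = 3 (rounding up)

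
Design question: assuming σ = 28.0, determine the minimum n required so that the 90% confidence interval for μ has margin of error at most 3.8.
n ≥ 147

For margin E ≤ 3.8:
n ≥ (z* · σ / E)²
n ≥ (1.645 · 28.0 / 3.8)²
n ≥ 146.92

Minimum n = 147 (rounding up)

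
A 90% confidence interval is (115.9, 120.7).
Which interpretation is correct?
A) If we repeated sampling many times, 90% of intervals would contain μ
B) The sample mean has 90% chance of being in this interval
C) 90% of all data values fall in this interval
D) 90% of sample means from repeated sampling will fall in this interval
A

A) Correct — this is the frequentist long-run coverage interpretation.
B) Wrong — x̄ is observed and sits in the interval by construction.
C) Wrong — a CI is about the parameter μ, not individual data values.
D) Wrong — coverage applies to intervals containing μ, not to future x̄ values.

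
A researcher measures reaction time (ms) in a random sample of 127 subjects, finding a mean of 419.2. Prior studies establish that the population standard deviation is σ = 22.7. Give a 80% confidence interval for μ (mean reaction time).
(416.62, 421.78)

z-interval (σ known):
z* = 1.282 for 80% confidence

Margin of error = z* · σ/√n = 1.282 · 22.7/√127 = 2.58

CI: (419.2 - 2.58, 419.2 + 2.58) = (416.62, 421.78)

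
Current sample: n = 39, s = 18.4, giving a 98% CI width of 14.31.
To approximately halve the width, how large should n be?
n ≈ 156

CI width ∝ 1/√n
To reduce width by factor 2, need √n to grow by 2 → need 2² = 4 times as many samples.

Current: n = 39, width = 14.31
New: n = 156, width ≈ 6.93

Width reduced by factor of 14.31/6.93 = 2.06.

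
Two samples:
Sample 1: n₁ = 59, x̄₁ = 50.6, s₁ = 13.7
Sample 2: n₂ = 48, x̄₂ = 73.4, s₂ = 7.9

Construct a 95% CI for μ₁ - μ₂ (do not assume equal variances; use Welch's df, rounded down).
(-27.00, -18.60)

Difference: x̄₁ - x̄₂ = -22.80
SE = √(s₁²/n₁ + s₂²/n₂) = √(13.7²/59 + 7.9²/48) = 2.1169
df = 95.43 → 95 (Welch–Satterthwaite, rounded down)
t* = 1.985

CI: -22.80 ± 1.985 · 2.1169 = -22.80 ± 4.20 = (-27.00, -18.60)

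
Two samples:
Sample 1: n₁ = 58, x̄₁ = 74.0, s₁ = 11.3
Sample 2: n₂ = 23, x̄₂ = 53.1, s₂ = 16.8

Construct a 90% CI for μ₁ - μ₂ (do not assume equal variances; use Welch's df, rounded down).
(14.44, 27.36)

Difference: x̄₁ - x̄₂ = 20.90
SE = √(s₁²/n₁ + s₂²/n₂) = √(11.3²/58 + 16.8²/23) = 3.8043
df = 30.23 → 30 (Welch–Satterthwaite, rounded down)
t* = 1.697

CI: 20.90 ± 1.697 · 3.8043 = 20.90 ± 6.46 = (14.44, 27.36)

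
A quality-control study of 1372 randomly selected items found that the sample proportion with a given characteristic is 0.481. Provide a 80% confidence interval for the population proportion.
(0.464, 0.498)

Proportion CI:
SE = √(p̂(1-p̂)/n) = √(0.481 · 0.519 / 1372) = 0.01349

z* = 1.282
Margin = z* · SE = 1.282 · 0.01349 = 0.0173

CI: 0.481 ± 0.0173 = (0.464, 0.498)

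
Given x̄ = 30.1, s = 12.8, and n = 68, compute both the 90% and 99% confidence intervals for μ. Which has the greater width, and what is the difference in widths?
99% CI is wider by 3.05

df = 67
90% CI: t* = 1.668, (27.51, 32.69), width = 2 · t* · s/√n = 5.18
99% CI: t* = 2.651, (25.99, 34.21), width = 2 · t* · s/√n = 8.23

The 99% CI is wider by 8.23 - 5.18 = 3.05.
Higher confidence requires a wider interval.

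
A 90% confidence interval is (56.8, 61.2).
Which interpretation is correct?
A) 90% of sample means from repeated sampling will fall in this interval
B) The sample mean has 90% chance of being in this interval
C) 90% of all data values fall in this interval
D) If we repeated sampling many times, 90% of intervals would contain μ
D

A) Wrong — coverage applies to intervals containing μ, not to future x̄ values.
B) Wrong — x̄ is observed and sits in the interval by construction.
C) Wrong — a CI is about the parameter μ, not individual data values.
D) Correct — this is the frequentist long-run coverage interpretation.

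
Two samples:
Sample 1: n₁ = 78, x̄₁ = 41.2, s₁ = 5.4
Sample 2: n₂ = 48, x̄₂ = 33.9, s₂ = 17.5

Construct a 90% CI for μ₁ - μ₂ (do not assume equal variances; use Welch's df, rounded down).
(2.95, 11.65)

Difference: x̄₁ - x̄₂ = 7.30
SE = √(s₁²/n₁ + s₂²/n₂) = √(5.4²/78 + 17.5²/48) = 2.5989
df = 52.56 → 52 (Welch–Satterthwaite, rounded down)
t* = 1.675

CI: 7.30 ± 1.675 · 2.5989 = 7.30 ± 4.35 = (2.95, 11.65)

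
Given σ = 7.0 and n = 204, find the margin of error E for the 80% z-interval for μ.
Margin of error = 0.63

Margin of error = z* · σ/√n
= 1.282 · 7.0/√204
= 1.282 · 7.0/14.2829
= 0.63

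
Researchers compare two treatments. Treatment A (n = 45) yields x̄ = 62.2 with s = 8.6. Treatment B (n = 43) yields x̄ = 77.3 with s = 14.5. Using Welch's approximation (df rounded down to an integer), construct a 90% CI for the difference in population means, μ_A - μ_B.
(-19.36, -10.84)

Difference: x̄₁ - x̄₂ = -15.10
SE = √(s₁²/n₁ + s₂²/n₂) = √(8.6²/45 + 14.5²/43) = 2.5560
df = 67.68 → 67 (Welch–Satterthwaite, rounded down)
t* = 1.668

CI: -15.10 ± 1.668 · 2.5560 = -15.10 ± 4.26 = (-19.36, -10.84)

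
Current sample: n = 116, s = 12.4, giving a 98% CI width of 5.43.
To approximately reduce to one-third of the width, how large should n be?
n ≈ 1044

CI width ∝ 1/√n
To reduce width by factor 3, need √n to grow by 3 → need 3² = 9 times as many samples.

Current: n = 116, width = 5.43
New: n = 1044, width ≈ 1.79

Width reduced by factor of 5.43/1.79 = 3.03.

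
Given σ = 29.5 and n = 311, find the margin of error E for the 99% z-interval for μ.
Margin of error = 4.31

Margin of error = z* · σ/√n
= 2.576 · 29.5/√311
= 2.576 · 29.5/17.6352
= 4.31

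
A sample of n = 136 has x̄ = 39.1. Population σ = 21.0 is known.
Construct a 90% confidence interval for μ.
(36.14, 42.06)

z-interval (σ known):
z* = 1.645 for 90% confidence

Margin of error = z* · σ/√n = 1.645 · 21.0/√136 = 2.96

CI: (39.1 - 2.96, 39.1 + 2.96) = (36.14, 42.06)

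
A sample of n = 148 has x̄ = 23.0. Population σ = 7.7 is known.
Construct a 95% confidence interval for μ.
(21.76, 24.24)

z-interval (σ known):
z* = 1.960 for 95% confidence

Margin of error = z* · σ/√n = 1.960 · 7.7/√148 = 1.24

CI: (23.0 - 1.24, 23.0 + 1.24) = (21.76, 24.24)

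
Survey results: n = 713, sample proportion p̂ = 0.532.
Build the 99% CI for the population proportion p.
(0.484, 0.580)

Proportion CI:
SE = √(p̂(1-p̂)/n) = √(0.532 · 0.468 / 713) = 0.01869

z* = 2.576
Margin = z* · SE = 2.576 · 0.01869 = 0.0481

CI: 0.532 ± 0.0481 = (0.484, 0.580)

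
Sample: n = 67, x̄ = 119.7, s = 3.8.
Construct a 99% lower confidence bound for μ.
μ ≥ 118.59

Lower bound (one-sided):
t* = 2.384 (one-sided for 99%)
Lower bound = x̄ - t* · s/√n = 119.7 - 2.384 · 3.8/√67 = 118.59

We are 99% confident that μ ≥ 118.59.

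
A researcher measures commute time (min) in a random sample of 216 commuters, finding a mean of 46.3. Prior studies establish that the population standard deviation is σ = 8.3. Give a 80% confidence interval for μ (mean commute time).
(45.58, 47.02)

z-interval (σ known):
z* = 1.282 for 80% confidence

Margin of error = z* · σ/√n = 1.282 · 8.3/√216 = 0.72

CI: (46.3 - 0.72, 46.3 + 0.72) = (45.58, 47.02)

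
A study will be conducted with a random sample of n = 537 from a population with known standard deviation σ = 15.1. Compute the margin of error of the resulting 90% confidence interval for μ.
Margin of error = 1.07

Margin of error = z* · σ/√n
= 1.645 · 15.1/√537
= 1.645 · 15.1/23.1733
= 1.07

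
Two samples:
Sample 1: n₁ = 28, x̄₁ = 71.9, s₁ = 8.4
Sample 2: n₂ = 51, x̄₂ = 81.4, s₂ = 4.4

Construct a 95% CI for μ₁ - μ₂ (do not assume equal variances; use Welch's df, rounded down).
(-12.96, -6.04)

Difference: x̄₁ - x̄₂ = -9.50
SE = √(s₁²/n₁ + s₂²/n₂) = √(8.4²/28 + 4.4²/51) = 1.7028
df = 35.31 → 35 (Welch–Satterthwaite, rounded down)
t* = 2.030

CI: -9.50 ± 2.030 · 1.7028 = -9.50 ± 3.46 = (-12.96, -6.04)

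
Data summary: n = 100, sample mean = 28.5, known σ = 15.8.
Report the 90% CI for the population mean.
(25.90, 31.10)

z-interval (σ known):
z* = 1.645 for 90% confidence

Margin of error = z* · σ/√n = 1.645 · 15.8/√100 = 2.60

CI: (28.5 - 2.60, 28.5 + 2.60) = (25.90, 31.10)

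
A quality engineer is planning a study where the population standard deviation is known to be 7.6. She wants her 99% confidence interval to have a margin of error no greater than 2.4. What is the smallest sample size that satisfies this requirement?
n ≥ 67

For margin E ≤ 2.4:
n ≥ (z* · σ / E)²
n ≥ (2.576 · 7.6 / 2.4)²
n ≥ 66.54

Minimum n = 67 (rounding up)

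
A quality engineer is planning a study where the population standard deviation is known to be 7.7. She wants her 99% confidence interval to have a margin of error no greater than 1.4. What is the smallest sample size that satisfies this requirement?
n ≥ 201

For margin E ≤ 1.4:
n ≥ (z* · σ / E)²
n ≥ (2.576 · 7.7 / 1.4)²
n ≥ 200.73

Minimum n = 201 (rounding up)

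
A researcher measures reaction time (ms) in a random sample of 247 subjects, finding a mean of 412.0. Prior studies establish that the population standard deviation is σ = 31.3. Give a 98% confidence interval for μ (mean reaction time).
(407.37, 416.63)

z-interval (σ known):
z* = 2.326 for 98% confidence

Margin of error = z* · σ/√n = 2.326 · 31.3/√247 = 4.63

CI: (412.0 - 4.63, 412.0 + 4.63) = (407.37, 416.63)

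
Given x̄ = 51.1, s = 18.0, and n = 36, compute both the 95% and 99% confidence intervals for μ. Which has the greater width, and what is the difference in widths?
99% CI is wider by 4.16

df = 35
95% CI: t* = 2.030, (45.01, 57.19), width = 2 · t* · s/√n = 12.18
99% CI: t* = 2.724, (42.93, 59.27), width = 2 · t* · s/√n = 16.34

The 99% CI is wider by 16.34 - 12.18 = 4.16.
Higher confidence requires a wider interval.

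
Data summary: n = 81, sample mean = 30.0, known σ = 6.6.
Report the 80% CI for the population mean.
(29.06, 30.94)

z-interval (σ known):
z* = 1.282 for 80% confidence

Margin of error = z* · σ/√n = 1.282 · 6.6/√81 = 0.94

CI: (30.0 - 0.94, 30.0 + 0.94) = (29.06, 30.94)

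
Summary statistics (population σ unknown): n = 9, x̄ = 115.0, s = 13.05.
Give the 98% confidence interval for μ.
(102.40, 127.60)

t-interval (σ unknown):
df = n - 1 = 8
t* = 2.896 for 98% confidence

Margin of error = t* · s/√n = 2.896 · 13.05/√9 = 12.60

CI: (102.40, 127.60)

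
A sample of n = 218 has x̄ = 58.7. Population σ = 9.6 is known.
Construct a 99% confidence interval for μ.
(57.03, 60.37)

z-interval (σ known):
z* = 2.576 for 99% confidence

Margin of error = z* · σ/√n = 2.576 · 9.6/√218 = 1.67

CI: (58.7 - 1.67, 58.7 + 1.67) = (57.03, 60.37)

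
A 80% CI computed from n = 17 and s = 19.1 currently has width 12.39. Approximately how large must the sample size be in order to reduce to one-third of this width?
n ≈ 153

CI width ∝ 1/√n
To reduce width by factor 3, need √n to grow by 3 → need 3² = 9 times as many samples.

Current: n = 17, width = 12.39
New: n = 153, width ≈ 3.97

Width reduced by factor of 12.39/3.97 = 3.12.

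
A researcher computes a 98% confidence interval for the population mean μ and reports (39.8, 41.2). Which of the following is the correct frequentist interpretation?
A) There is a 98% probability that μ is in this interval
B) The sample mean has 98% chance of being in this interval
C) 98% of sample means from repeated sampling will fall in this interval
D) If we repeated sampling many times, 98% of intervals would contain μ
D

A) Wrong — μ is fixed; the randomness lives in the interval, not in μ.
B) Wrong — x̄ is observed and sits in the interval by construction.
C) Wrong — coverage applies to intervals containing μ, not to future x̄ values.
D) Correct — this is the frequentist long-run coverage interpretation.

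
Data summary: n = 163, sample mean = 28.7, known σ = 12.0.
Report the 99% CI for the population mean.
(26.28, 31.12)

z-interval (σ known):
z* = 2.576 for 99% confidence

Margin of error = z* · σ/√n = 2.576 · 12.0/√163 = 2.42

CI: (28.7 - 2.42, 28.7 + 2.42) = (26.28, 31.12)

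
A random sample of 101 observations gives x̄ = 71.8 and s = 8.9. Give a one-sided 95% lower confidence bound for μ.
μ ≥ 70.33

Lower bound (one-sided):
t* = 1.660 (one-sided for 95%)
Lower bound = x̄ - t* · s/√n = 71.8 - 1.660 · 8.9/√101 = 70.33

We are 95% confident that μ ≥ 70.33.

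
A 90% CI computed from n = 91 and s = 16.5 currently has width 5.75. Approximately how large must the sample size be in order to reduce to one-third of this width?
n ≈ 819

CI width ∝ 1/√n
To reduce width by factor 3, need √n to grow by 3 → need 3² = 9 times as many samples.

Current: n = 91, width = 5.75
New: n = 819, width ≈ 1.90

Width reduced by factor of 5.75/1.90 = 3.03.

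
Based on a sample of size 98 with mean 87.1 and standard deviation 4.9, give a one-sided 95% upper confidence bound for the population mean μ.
μ ≤ 87.92

Upper bound (one-sided):
t* = 1.661 (one-sided for 95%)
Upper bound = x̄ + t* · s/√n = 87.1 + 1.661 · 4.9/√98 = 87.92

We are 95% confident that μ ≤ 87.92.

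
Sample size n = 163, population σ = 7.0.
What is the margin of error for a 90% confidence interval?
Margin of error = 0.90

Margin of error = z* · σ/√n
= 1.645 · 7.0/√163
= 1.645 · 7.0/12.7671
= 0.90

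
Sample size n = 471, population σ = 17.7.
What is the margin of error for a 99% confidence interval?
Margin of error = 2.10

Margin of error = z* · σ/√n
= 2.576 · 17.7/√471
= 2.576 · 17.7/21.7025
= 2.10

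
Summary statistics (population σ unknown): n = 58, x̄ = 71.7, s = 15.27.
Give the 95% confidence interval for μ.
(67.69, 75.71)

t-interval (σ unknown):
df = n - 1 = 57
t* = 2.002 for 95% confidence

Margin of error = t* · s/√n = 2.002 · 15.27/√58 = 4.01

CI: (67.69, 75.71)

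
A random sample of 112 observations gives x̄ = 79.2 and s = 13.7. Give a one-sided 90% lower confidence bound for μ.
μ ≥ 77.53

Lower bound (one-sided):
t* = 1.289 (one-sided for 90%)
Lower bound = x̄ - t* · s/√n = 79.2 - 1.289 · 13.7/√112 = 77.53

We are 90% confident that μ ≥ 77.53.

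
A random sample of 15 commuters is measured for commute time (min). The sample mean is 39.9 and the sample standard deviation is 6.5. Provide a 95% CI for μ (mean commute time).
(36.30, 43.50)

t-interval (σ unknown):
df = n - 1 = 14
t* = 2.145 for 95% confidence

Margin of error = t* · s/√n = 2.145 · 6.5/√15 = 3.60

CI: (36.30, 43.50)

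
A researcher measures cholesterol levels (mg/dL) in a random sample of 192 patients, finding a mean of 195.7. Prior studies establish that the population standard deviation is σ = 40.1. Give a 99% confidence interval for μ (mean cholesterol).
(188.25, 203.15)

z-interval (σ known):
z* = 2.576 for 99% confidence

Margin of error = z* · σ/√n = 2.576 · 40.1/√192 = 7.45

CI: (195.7 - 7.45, 195.7 + 7.45) = (188.25, 203.15)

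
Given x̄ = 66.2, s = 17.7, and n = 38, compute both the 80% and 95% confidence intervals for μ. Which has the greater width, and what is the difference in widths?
95% CI is wider by 4.14

df = 37
80% CI: t* = 1.305, (62.45, 69.95), width = 2 · t* · s/√n = 7.49
95% CI: t* = 2.026, (60.38, 72.02), width = 2 · t* · s/√n = 11.63

The 95% CI is wider by 11.63 - 7.49 = 4.14.
Higher confidence requires a wider interval.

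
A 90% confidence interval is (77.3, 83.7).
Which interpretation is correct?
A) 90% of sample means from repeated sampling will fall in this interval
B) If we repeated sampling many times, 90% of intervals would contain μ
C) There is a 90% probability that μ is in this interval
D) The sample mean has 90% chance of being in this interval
B

A) Wrong — coverage applies to intervals containing μ, not to future x̄ values.
B) Correct — this is the frequentist long-run coverage interpretation.
C) Wrong — μ is fixed; the randomness lives in the interval, not in μ.
D) Wrong — x̄ is observed and sits in the interval by construction.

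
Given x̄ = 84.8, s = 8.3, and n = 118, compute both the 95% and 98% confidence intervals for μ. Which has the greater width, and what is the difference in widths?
98% CI is wider by 0.57

df = 117
95% CI: t* = 1.980, (83.29, 86.31), width = 2 · t* · s/√n = 3.03
98% CI: t* = 2.359, (83.00, 86.60), width = 2 · t* · s/√n = 3.60

The 98% CI is wider by 3.60 - 3.03 = 0.57.
Higher confidence requires a wider interval.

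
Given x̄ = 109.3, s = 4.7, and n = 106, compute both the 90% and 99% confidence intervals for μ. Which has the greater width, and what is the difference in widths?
99% CI is wider by 0.88

df = 105
90% CI: t* = 1.659, (108.54, 110.06), width = 2 · t* · s/√n = 1.51
99% CI: t* = 2.623, (108.10, 110.50), width = 2 · t* · s/√n = 2.39

The 99% CI is wider by 2.39 - 1.51 = 0.88.
Higher confidence requires a wider interval.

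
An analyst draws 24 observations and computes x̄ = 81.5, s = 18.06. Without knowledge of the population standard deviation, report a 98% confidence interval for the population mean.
(72.28, 90.72)

t-interval (σ unknown):
df = n - 1 = 23
t* = 2.500 for 98% confidence

Margin of error = t* · s/√n = 2.500 · 18.06/√24 = 9.22

CI: (72.28, 90.72)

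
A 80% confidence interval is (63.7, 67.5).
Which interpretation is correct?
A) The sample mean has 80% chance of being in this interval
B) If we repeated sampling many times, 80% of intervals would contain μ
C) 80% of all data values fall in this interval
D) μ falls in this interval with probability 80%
B

A) Wrong — x̄ is observed and sits in the interval by construction.
B) Correct — this is the frequentist long-run coverage interpretation.
C) Wrong — a CI is about the parameter μ, not individual data values.
D) Wrong — μ is fixed; the randomness lives in the interval, not in μ.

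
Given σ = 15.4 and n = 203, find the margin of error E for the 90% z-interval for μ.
Margin of error = 1.78

Margin of error = z* · σ/√n
= 1.645 · 15.4/√203
= 1.645 · 15.4/14.2478
= 1.78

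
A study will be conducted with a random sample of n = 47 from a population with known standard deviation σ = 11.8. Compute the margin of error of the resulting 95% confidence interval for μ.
Margin of error = 3.37

Margin of error = z* · σ/√n
= 1.960 · 11.8/√47
= 1.960 · 11.8/6.8557
= 3.37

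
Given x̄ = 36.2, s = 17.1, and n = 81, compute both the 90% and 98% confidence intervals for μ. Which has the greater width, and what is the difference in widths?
98% CI is wider by 2.70

df = 80
90% CI: t* = 1.664, (33.04, 39.36), width = 2 · t* · s/√n = 6.32
98% CI: t* = 2.374, (31.69, 40.71), width = 2 · t* · s/√n = 9.02

The 98% CI is wider by 9.02 - 6.32 = 2.70.
Higher confidence requires a wider interval.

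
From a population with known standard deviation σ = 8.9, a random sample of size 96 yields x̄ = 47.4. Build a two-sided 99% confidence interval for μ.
(45.06, 49.74)

z-interval (σ known):
z* = 2.576 for 99% confidence

Margin of error = z* · σ/√n = 2.576 · 8.9/√96 = 2.34

CI: (47.4 - 2.34, 47.4 + 2.34) = (45.06, 49.74)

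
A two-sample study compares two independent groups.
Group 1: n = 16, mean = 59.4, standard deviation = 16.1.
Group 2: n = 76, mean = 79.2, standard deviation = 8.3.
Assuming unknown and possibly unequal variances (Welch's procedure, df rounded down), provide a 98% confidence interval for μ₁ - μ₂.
(-30.48, -9.12)

Difference: x̄₁ - x̄₂ = -19.80
SE = √(s₁²/n₁ + s₂²/n₂) = √(16.1²/16 + 8.3²/76) = 4.1361
df = 16.72 → 16 (Welch–Satterthwaite, rounded down)
t* = 2.583

CI: -19.80 ± 2.583 · 4.1361 = -19.80 ± 10.68 = (-30.48, -9.12)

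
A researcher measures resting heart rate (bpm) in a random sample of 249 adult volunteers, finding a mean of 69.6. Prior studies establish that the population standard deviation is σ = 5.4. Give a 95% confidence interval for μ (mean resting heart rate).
(68.93, 70.27)

z-interval (σ known):
z* = 1.960 for 95% confidence

Margin of error = z* · σ/√n = 1.960 · 5.4/√249 = 0.67

CI: (69.6 - 0.67, 69.6 + 0.67) = (68.93, 70.27)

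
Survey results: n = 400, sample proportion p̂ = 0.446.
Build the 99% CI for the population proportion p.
(0.382, 0.510)

Proportion CI:
SE = √(p̂(1-p̂)/n) = √(0.446 · 0.554 / 400) = 0.02485

z* = 2.576
Margin = z* · SE = 2.576 · 0.02485 = 0.0640

CI: 0.446 ± 0.0640 = (0.382, 0.510)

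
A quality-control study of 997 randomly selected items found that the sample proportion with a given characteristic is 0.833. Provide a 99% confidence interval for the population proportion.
(0.803, 0.863)

Proportion CI:
SE = √(p̂(1-p̂)/n) = √(0.833 · 0.167 / 997) = 0.01181

z* = 2.576
Margin = z* · SE = 2.576 · 0.01181 = 0.0304

CI: 0.833 ± 0.0304 = (0.803, 0.863)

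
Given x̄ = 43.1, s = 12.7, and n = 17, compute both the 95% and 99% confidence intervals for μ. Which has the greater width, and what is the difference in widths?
99% CI is wider by 4.93

df = 16
95% CI: t* = 2.120, (36.57, 49.63), width = 2 · t* · s/√n = 13.06
99% CI: t* = 2.921, (34.10, 52.10), width = 2 · t* · s/√n = 17.99

The 99% CI is wider by 17.99 - 13.06 = 4.93.
Higher confidence requires a wider interval.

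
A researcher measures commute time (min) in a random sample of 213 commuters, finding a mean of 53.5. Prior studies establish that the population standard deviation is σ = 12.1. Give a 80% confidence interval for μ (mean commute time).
(52.44, 54.56)

z-interval (σ known):
z* = 1.282 for 80% confidence

Margin of error = z* · σ/√n = 1.282 · 12.1/√213 = 1.06

CI: (53.5 - 1.06, 53.5 + 1.06) = (52.44, 54.56)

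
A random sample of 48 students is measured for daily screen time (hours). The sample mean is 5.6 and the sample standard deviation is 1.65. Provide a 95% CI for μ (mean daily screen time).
(5.12, 6.08)

t-interval (σ unknown):
df = n - 1 = 47
t* = 2.012 for 95% confidence

Margin of error = t* · s/√n = 2.012 · 1.65/√48 = 0.48

CI: (5.12, 6.08)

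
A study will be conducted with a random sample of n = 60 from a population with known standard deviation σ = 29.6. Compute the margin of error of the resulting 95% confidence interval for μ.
Margin of error = 7.49

Margin of error = z* · σ/√n
= 1.960 · 29.6/√60
= 1.960 · 29.6/7.7460
= 7.49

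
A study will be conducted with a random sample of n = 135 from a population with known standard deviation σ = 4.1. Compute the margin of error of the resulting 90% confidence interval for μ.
Margin of error = 0.58

Margin of error = z* · σ/√n
= 1.645 · 4.1/√135
= 1.645 · 4.1/11.6190
= 0.58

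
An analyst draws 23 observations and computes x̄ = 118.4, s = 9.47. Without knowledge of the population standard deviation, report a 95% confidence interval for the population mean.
(114.30, 122.50)

t-interval (σ unknown):
df = n - 1 = 22
t* = 2.074 for 95% confidence

Margin of error = t* · s/√n = 2.074 · 9.47/√23 = 4.10

CI: (114.30, 122.50)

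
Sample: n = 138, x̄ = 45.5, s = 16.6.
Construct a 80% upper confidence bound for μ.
μ ≤ 46.69

Upper bound (one-sided):
t* = 0.844 (one-sided for 80%)
Upper bound = x̄ + t* · s/√n = 45.5 + 0.844 · 16.6/√138 = 46.69

We are 80% confident that μ ≤ 46.69.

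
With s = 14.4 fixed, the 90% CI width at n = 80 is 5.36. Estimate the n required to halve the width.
n ≈ 320

CI width ∝ 1/√n
To reduce width by factor 2, need √n to grow by 2 → need 2² = 4 times as many samples.

Current: n = 80, width = 5.36
New: n = 320, width ≈ 2.66

Width reduced by factor of 5.36/2.66 = 2.02.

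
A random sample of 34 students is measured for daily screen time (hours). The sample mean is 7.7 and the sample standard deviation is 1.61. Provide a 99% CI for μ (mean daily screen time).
(6.95, 8.45)

t-interval (σ unknown):
df = n - 1 = 33
t* = 2.733 for 99% confidence

Margin of error = t* · s/√n = 2.733 · 1.61/√34 = 0.75

CI: (6.95, 8.45)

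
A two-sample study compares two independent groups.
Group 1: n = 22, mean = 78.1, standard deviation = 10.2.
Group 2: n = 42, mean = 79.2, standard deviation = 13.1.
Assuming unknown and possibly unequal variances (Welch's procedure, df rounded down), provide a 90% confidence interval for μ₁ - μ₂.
(-6.07, 3.87)

Difference: x̄₁ - x̄₂ = -1.10
SE = √(s₁²/n₁ + s₂²/n₂) = √(10.2²/22 + 13.1²/42) = 2.9690
df = 52.78 → 52 (Welch–Satterthwaite, rounded down)
t* = 1.675

CI: -1.10 ± 1.675 · 2.9690 = -1.10 ± 4.97 = (-6.07, 3.87)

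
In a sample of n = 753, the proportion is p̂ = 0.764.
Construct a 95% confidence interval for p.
(0.734, 0.794)

Proportion CI:
SE = √(p̂(1-p̂)/n) = √(0.764 · 0.236 / 753) = 0.01547

z* = 1.960
Margin = z* · SE = 1.960 · 0.01547 = 0.0303

CI: 0.764 ± 0.0303 = (0.734, 0.794)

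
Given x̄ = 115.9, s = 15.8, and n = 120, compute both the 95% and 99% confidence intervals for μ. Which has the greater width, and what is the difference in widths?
99% CI is wider by 1.84

df = 119
95% CI: t* = 1.980, (113.04, 118.76), width = 2 · t* · s/√n = 5.71
99% CI: t* = 2.618, (112.12, 119.68), width = 2 · t* · s/√n = 7.55

The 99% CI is wider by 7.55 - 5.71 = 1.84.
Higher confidence requires a wider interval.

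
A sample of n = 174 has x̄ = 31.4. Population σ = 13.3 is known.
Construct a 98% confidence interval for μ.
(29.05, 33.75)

z-interval (σ known):
z* = 2.326 for 98% confidence

Margin of error = z* · σ/√n = 2.326 · 13.3/√174 = 2.35

CI: (31.4 - 2.35, 31.4 + 2.35) = (29.05, 33.75)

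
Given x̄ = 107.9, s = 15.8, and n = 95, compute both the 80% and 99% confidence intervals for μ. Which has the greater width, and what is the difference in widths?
99% CI is wider by 4.33

df = 94
80% CI: t* = 1.291, (105.81, 109.99), width = 2 · t* · s/√n = 4.19
99% CI: t* = 2.629, (103.64, 112.16), width = 2 · t* · s/√n = 8.52

The 99% CI is wider by 8.52 - 4.19 = 4.33.
Higher confidence requires a wider interval.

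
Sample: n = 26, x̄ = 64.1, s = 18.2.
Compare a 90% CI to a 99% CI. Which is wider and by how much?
99% CI is wider by 7.71

df = 25
90% CI: t* = 1.708, (58.00, 70.20), width = 2 · t* · s/√n = 12.19
99% CI: t* = 2.787, (54.15, 74.05), width = 2 · t* · s/√n = 19.90

The 99% CI is wider by 19.90 - 12.19 = 7.71.
Higher confidence requires a wider interval.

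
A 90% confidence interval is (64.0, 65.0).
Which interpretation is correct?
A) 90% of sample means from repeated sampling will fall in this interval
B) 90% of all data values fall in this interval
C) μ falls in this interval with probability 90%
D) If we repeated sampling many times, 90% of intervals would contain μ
D

A) Wrong — coverage applies to intervals containing μ, not to future x̄ values.
B) Wrong — a CI is about the parameter μ, not individual data values.
C) Wrong — μ is fixed; the randomness lives in the interval, not in μ.
D) Correct — this is the frequentist long-run coverage interpretation.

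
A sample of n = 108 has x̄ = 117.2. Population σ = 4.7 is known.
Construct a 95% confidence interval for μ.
(116.31, 118.09)

z-interval (σ known):
z* = 1.960 for 95% confidence

Margin of error = z* · σ/√n = 1.960 · 4.7/√108 = 0.89

CI: (117.2 - 0.89, 117.2 + 0.89) = (116.31, 118.09)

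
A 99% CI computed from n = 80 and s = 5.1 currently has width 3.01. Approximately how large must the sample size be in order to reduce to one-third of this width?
n ≈ 720

CI width ∝ 1/√n
To reduce width by factor 3, need √n to grow by 3 → need 3² = 9 times as many samples.

Current: n = 80, width = 3.01
New: n = 720, width ≈ 0.98

Width reduced by factor of 3.01/0.98 = 3.07.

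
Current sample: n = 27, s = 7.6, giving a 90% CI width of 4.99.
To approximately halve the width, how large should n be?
n ≈ 108

CI width ∝ 1/√n
To reduce width by factor 2, need √n to grow by 2 → need 2² = 4 times as many samples.

Current: n = 27, width = 4.99
New: n = 108, width ≈ 2.43

Width reduced by factor of 4.99/2.43 = 2.05.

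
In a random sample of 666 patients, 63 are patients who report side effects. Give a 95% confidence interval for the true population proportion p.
(0.072, 0.117)

Proportion CI:
p̂ = 63/666 = 0.09459
SE = √(p̂(1-p̂)/n) = √(0.09459 · 0.90541 / 666) = 0.01134

z* = 1.960
Margin = z* · SE = 1.960 · 0.01134 = 0.0222

CI: 0.09459 ± 0.0222 = (0.072, 0.117)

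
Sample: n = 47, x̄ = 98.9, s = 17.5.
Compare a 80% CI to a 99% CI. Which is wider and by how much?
99% CI is wider by 7.08

df = 46
80% CI: t* = 1.300, (95.58, 102.22), width = 2 · t* · s/√n = 6.64
99% CI: t* = 2.687, (92.04, 105.76), width = 2 · t* · s/√n = 13.72

The 99% CI is wider by 13.72 - 6.64 = 7.08.
Higher confidence requires a wider interval.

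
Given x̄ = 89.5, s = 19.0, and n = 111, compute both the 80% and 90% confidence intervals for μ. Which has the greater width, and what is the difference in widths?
90% CI is wider by 1.33

df = 110
80% CI: t* = 1.289, (87.18, 91.82), width = 2 · t* · s/√n = 4.65
90% CI: t* = 1.659, (86.51, 92.49), width = 2 · t* · s/√n = 5.98

The 90% CI is wider by 5.98 - 4.65 = 1.33.
Higher confidence requires a wider interval.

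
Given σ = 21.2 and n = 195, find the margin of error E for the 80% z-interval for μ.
Margin of error = 1.95

Margin of error = z* · σ/√n
= 1.282 · 21.2/√195
= 1.282 · 21.2/13.9642
= 1.95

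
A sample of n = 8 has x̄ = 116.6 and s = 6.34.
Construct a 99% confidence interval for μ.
(108.76, 124.44)

t-interval (σ unknown):
df = n - 1 = 7
t* = 3.499 for 99% confidence

Margin of error = t* · s/√n = 3.499 · 6.34/√8 = 7.84

CI: (108.76, 124.44)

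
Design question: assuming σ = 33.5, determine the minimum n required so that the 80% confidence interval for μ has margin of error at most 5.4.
n ≥ 64

For margin E ≤ 5.4:
n ≥ (z* · σ / E)²
n ≥ (1.282 · 33.5 / 5.4)²
n ≥ 63.25

Minimum n = 64 (rounding up)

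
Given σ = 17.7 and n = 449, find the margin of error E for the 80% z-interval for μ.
Margin of error = 1.07

Margin of error = z* · σ/√n
= 1.282 · 17.7/√449
= 1.282 · 17.7/21.1896
= 1.07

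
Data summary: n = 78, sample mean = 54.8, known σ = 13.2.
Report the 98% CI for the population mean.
(51.32, 58.28)

z-interval (σ known):
z* = 2.326 for 98% confidence

Margin of error = z* · σ/√n = 2.326 · 13.2/√78 = 3.48

CI: (54.8 - 3.48, 54.8 + 3.48) = (51.32, 58.28)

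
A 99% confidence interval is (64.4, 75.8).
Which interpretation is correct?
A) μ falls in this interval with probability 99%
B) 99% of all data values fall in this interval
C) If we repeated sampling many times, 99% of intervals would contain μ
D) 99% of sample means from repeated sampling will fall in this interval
C

A) Wrong — μ is fixed; the randomness lives in the interval, not in μ.
B) Wrong — a CI is about the parameter μ, not individual data values.
C) Correct — this is the frequentist long-run coverage interpretation.
D) Wrong — coverage applies to intervals containing μ, not to future x̄ values.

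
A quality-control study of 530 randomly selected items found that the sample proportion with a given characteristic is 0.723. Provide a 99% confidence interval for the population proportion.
(0.673, 0.773)

Proportion CI:
SE = √(p̂(1-p̂)/n) = √(0.723 · 0.277 / 530) = 0.01944

z* = 2.576
Margin = z* · SE = 2.576 · 0.01944 = 0.0501

CI: 0.723 ± 0.0501 = (0.673, 0.773)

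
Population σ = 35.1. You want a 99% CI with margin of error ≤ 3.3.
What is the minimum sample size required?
n ≥ 751

For margin E ≤ 3.3:
n ≥ (z* · σ / E)²
n ≥ (2.576 · 35.1 / 3.3)²
n ≥ 750.72

Minimum n = 751 (rounding up)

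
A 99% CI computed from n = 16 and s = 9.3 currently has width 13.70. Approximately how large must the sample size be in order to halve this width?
n ≈ 64

CI width ∝ 1/√n
To reduce width by factor 2, need √n to grow by 2 → need 2² = 4 times as many samples.

Current: n = 16, width = 13.70
New: n = 64, width ≈ 6.18

Width reduced by factor of 13.70/6.18 = 2.22.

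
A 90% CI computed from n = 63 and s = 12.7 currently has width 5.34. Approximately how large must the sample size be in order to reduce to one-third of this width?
n ≈ 567

CI width ∝ 1/√n
To reduce width by factor 3, need √n to grow by 3 → need 3² = 9 times as many samples.

Current: n = 63, width = 5.34
New: n = 567, width ≈ 1.76

Width reduced by factor of 5.34/1.76 = 3.03.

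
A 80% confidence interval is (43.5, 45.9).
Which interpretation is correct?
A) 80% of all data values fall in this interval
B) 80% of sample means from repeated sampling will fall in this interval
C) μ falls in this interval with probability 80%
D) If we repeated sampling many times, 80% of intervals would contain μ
D

A) Wrong — a CI is about the parameter μ, not individual data values.
B) Wrong — coverage applies to intervals containing μ, not to future x̄ values.
C) Wrong — μ is fixed; the randomness lives in the interval, not in μ.
D) Correct — this is the frequentist long-run coverage interpretation.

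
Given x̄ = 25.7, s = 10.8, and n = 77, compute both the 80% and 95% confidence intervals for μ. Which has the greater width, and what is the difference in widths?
95% CI is wider by 1.72

df = 76
80% CI: t* = 1.293, (24.11, 27.29), width = 2 · t* · s/√n = 3.18
95% CI: t* = 1.992, (23.25, 28.15), width = 2 · t* · s/√n = 4.90

The 95% CI is wider by 4.90 - 3.18 = 1.72.
Higher confidence requires a wider interval.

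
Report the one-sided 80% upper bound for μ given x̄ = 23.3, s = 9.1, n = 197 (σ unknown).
μ ≤ 23.85

Upper bound (one-sided):
t* = 0.843 (one-sided for 80%)
Upper bound = x̄ + t* · s/√n = 23.3 + 0.843 · 9.1/√197 = 23.85

We are 80% confident that μ ≤ 23.85.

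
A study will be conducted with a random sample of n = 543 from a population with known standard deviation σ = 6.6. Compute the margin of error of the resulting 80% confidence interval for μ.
Margin of error = 0.36

Margin of error = z* · σ/√n
= 1.282 · 6.6/√543
= 1.282 · 6.6/23.3024
= 0.36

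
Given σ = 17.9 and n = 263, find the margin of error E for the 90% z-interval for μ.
Margin of error = 1.82

Margin of error = z* · σ/√n
= 1.645 · 17.9/√263
= 1.645 · 17.9/16.2173
= 1.82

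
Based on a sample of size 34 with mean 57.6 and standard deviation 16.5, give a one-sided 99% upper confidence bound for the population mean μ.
μ ≤ 64.52

Upper bound (one-sided):
t* = 2.445 (one-sided for 99%)
Upper bound = x̄ + t* · s/√n = 57.6 + 2.445 · 16.5/√34 = 64.52

We are 99% confident that μ ≤ 64.52.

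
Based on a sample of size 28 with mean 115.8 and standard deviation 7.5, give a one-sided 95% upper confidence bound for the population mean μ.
μ ≤ 118.21

Upper bound (one-sided):
t* = 1.703 (one-sided for 95%)
Upper bound = x̄ + t* · s/√n = 115.8 + 1.703 · 7.5/√28 = 118.21

We are 95% confident that μ ≤ 118.21.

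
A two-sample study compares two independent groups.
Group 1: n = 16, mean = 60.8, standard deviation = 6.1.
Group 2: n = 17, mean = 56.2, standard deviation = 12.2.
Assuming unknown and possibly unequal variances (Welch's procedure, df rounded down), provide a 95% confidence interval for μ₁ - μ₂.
(-2.29, 11.49)

Difference: x̄₁ - x̄₂ = 4.60
SE = √(s₁²/n₁ + s₂²/n₂) = √(6.1²/16 + 12.2²/17) = 3.3288
df = 23.84 → 23 (Welch–Satterthwaite, rounded down)
t* = 2.069

CI: 4.60 ± 2.069 · 3.3288 = 4.60 ± 6.89 = (-2.29, 11.49)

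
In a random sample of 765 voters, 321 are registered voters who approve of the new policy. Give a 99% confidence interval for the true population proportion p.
(0.374, 0.466)

Proportion CI:
p̂ = 321/765 = 0.41961
SE = √(p̂(1-p̂)/n) = √(0.41961 · 0.58039 / 765) = 0.01784

z* = 2.576
Margin = z* · SE = 2.576 · 0.01784 = 0.0460

CI: 0.41961 ± 0.0460 = (0.374, 0.466)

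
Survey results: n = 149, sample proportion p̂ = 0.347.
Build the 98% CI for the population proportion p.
(0.256, 0.438)

Proportion CI:
SE = √(p̂(1-p̂)/n) = √(0.347 · 0.653 / 149) = 0.03900

z* = 2.326
Margin = z* · SE = 2.326 · 0.03900 = 0.0907

CI: 0.347 ± 0.0907 = (0.256, 0.438)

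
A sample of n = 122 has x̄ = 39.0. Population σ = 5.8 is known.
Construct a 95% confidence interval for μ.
(37.97, 40.03)

z-interval (σ known):
z* = 1.960 for 95% confidence

Margin of error = z* · σ/√n = 1.960 · 5.8/√122 = 1.03

CI: (39.0 - 1.03, 39.0 + 1.03) = (37.97, 40.03)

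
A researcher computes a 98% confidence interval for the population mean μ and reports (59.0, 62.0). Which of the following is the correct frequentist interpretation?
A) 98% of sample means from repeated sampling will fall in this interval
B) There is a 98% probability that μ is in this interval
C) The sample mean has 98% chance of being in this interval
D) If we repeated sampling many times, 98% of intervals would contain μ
D

A) Wrong — coverage applies to intervals containing μ, not to future x̄ values.
B) Wrong — μ is fixed; the randomness lives in the interval, not in μ.
C) Wrong — x̄ is observed and sits in the interval by construction.
D) Correct — this is the frequentist long-run coverage interpretation.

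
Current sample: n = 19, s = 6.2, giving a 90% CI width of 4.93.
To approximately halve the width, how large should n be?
n ≈ 76

CI width ∝ 1/√n
To reduce width by factor 2, need √n to grow by 2 → need 2² = 4 times as many samples.

Current: n = 19, width = 4.93
New: n = 76, width ≈ 2.37

Width reduced by factor of 4.93/2.37 = 2.08.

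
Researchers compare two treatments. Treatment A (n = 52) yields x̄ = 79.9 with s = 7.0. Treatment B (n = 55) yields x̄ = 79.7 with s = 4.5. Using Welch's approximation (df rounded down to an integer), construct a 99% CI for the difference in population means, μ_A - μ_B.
(-2.82, 3.22)

Difference: x̄₁ - x̄₂ = 0.20
SE = √(s₁²/n₁ + s₂²/n₂) = √(7.0²/52 + 4.5²/55) = 1.1448
df = 86.21 → 86 (Welch–Satterthwaite, rounded down)
t* = 2.634

CI: 0.20 ± 2.634 · 1.1448 = 0.20 ± 3.02 = (-2.82, 3.22)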